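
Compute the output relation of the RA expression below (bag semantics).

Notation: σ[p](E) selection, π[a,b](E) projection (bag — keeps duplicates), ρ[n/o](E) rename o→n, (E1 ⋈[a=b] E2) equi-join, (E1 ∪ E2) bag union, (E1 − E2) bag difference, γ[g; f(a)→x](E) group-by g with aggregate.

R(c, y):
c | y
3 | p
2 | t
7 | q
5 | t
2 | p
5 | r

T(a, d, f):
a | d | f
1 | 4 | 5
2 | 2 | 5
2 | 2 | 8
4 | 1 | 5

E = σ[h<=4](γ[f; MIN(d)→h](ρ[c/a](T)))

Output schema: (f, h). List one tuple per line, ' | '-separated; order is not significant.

Subexpression sizes:
  T → 4
  ρ[c/a](T) → 4
  γ[f; MIN(d)→h](ρ[c/a](T)) → 2
  σ[h<=4](γ[f; MIN(d)→h](ρ[c/a](T))) → 2

== RESULT ==
f | h
5 | 1
8 | 2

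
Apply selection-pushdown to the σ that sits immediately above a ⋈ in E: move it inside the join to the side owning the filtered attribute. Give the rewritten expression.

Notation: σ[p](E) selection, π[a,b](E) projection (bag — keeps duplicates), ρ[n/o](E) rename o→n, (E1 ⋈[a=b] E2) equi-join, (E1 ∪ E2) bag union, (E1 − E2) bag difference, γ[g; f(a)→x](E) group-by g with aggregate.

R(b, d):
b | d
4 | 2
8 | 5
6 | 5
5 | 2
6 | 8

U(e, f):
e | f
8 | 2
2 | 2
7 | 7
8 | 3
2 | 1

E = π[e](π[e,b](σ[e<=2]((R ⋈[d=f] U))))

σ filters on e, owned by the right side.
E' = π[e](π[e,b]((R ⋈[d=f] σ[e<=2](U))))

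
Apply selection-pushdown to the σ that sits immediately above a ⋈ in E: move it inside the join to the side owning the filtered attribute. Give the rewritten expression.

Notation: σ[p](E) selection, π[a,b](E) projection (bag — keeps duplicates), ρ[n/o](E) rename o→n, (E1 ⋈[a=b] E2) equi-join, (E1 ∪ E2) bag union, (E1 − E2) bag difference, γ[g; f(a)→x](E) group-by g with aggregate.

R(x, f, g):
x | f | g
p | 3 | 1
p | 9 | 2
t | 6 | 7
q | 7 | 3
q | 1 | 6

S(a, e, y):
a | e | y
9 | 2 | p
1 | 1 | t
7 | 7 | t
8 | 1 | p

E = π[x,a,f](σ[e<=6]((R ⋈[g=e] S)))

σ filters on e, owned by the right side.
E' = π[x,a,f]((R ⋈[g=e] σ[e<=6](S)))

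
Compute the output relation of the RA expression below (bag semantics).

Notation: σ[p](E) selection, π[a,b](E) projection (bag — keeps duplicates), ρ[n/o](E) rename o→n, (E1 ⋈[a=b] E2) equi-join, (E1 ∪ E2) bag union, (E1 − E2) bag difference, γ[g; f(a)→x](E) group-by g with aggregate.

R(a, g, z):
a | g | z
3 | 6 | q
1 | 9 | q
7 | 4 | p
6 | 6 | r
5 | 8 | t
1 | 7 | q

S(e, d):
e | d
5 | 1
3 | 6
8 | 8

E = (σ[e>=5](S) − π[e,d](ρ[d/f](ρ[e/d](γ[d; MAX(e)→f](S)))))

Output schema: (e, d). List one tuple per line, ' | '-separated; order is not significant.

Row counts bottom-up:
  S → 3
  σ[e>=5](S) → 2
  S → 3
  γ[d; MAX(e)→f](S) → 3
  ρ[e/d](γ[d; MAX(e)→f](S)) → 3
  ρ[d/f](ρ[e/d](γ[d; MAX(e)→f](S))) → 3
  π[e,d](ρ[d/f](ρ[e/d](γ[d; MAX(e)→f](S)))) → 3
  (σ[e>=5](S) − π[e,d](ρ[d/f](ρ[e/d](γ[d; MAX(e)→f](S))))) → 1

== RESULT ==
e | d
5 | 1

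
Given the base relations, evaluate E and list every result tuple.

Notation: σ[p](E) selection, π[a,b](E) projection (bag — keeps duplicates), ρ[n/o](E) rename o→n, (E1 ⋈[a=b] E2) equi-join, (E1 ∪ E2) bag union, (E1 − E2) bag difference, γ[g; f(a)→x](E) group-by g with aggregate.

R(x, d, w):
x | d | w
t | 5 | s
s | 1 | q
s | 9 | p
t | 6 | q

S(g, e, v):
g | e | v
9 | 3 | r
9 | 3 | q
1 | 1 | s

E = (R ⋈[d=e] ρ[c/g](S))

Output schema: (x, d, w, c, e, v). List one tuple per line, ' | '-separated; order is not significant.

Row counts bottom-up:
  R → 4
  S → 3
  ρ[c/g](S) → 3
  (R ⋈[d=e] ρ[c/g](S)) → 1

== RESULT ==
x | d | w | c | e | v
s | 1 | q | 1 | 1 | s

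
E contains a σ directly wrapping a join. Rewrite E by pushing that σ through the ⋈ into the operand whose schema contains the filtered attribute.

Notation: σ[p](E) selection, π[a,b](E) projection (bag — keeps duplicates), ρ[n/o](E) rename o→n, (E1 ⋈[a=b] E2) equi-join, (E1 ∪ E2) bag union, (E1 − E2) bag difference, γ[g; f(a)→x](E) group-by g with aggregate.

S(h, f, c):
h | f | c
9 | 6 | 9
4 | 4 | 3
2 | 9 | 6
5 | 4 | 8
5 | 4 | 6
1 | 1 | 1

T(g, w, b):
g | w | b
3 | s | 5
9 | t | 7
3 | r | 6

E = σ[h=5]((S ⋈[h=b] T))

σ filters on h, owned by the left side.
E' = (σ[h=5](S) ⋈[h=b] T)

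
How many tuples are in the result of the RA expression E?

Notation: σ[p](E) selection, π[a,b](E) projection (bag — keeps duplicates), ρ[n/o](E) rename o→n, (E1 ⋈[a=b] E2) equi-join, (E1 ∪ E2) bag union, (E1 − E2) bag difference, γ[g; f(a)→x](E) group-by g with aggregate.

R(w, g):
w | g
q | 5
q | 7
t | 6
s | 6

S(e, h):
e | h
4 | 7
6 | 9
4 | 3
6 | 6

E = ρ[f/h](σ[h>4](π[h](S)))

Subexpression sizes:
  S → 4
  π[h](S) → 4
  σ[h>4](π[h](S)) → 3
  ρ[f/h](σ[h>4](π[h](S))) → 3

|E| = 3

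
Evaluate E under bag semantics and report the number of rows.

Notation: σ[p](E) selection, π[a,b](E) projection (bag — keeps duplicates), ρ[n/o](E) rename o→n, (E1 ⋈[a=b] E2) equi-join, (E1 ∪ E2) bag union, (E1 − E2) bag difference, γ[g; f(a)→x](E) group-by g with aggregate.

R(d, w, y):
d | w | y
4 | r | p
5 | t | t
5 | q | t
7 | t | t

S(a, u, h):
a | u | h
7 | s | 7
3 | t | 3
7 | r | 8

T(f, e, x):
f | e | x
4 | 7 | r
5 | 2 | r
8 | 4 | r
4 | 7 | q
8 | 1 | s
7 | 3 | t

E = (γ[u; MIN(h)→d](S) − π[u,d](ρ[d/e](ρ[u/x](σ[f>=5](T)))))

Per-node cardinality:
  S → 3
  γ[u; MIN(h)→d](S) → 3
  T → 6
  σ[f>=5](T) → 4
  ρ[u/x](σ[f>=5](T)) → 4
  ρ[d/e](ρ[u/x](σ[f>=5](T))) → 4
  π[u,d](ρ[d/e](ρ[u/x](σ[f>=5](T)))) → 4
  (γ[u; MIN(h)→d](S) − π[u,d](ρ[d/e](ρ[u/x](σ[f>=5](T))))) → 2

|E| = 2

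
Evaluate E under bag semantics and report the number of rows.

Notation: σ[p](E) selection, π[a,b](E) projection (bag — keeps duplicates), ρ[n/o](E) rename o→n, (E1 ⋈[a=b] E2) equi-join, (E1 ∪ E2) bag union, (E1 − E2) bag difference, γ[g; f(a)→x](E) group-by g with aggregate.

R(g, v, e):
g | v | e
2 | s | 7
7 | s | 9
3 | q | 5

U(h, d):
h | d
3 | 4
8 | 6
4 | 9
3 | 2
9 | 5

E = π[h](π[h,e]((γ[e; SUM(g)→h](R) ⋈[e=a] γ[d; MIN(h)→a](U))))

Subexpression sizes:
  R → 3
  γ[e; SUM(g)→h](R) → 3
  U → 5
  γ[d; MIN(h)→a](U) → 5
  (γ[e; SUM(g)→h](R) ⋈[e=a] γ[d; MIN(h)→a](U)) → 1
  π[h,e]((γ[e; SUM(g)→h](R) ⋈[e=a] γ[d; MIN(h)→a](U))) → 1
  π[h](π[h,e]((γ[e; SUM(g)→h](R) ⋈[e=a] γ[d; MIN(h)→a](U)))) → 1

|E| = 1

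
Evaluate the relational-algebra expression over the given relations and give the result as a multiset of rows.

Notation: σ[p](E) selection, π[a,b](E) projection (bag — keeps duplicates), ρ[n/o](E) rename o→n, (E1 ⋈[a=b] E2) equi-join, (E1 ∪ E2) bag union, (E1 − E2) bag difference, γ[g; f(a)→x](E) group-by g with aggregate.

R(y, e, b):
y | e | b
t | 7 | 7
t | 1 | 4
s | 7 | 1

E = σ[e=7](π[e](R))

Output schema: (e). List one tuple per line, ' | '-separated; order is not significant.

Stepwise |·|:
  R → 3
  π[e](R) → 3
  σ[e=7](π[e](R)) → 2

== RESULT ==
e
7
7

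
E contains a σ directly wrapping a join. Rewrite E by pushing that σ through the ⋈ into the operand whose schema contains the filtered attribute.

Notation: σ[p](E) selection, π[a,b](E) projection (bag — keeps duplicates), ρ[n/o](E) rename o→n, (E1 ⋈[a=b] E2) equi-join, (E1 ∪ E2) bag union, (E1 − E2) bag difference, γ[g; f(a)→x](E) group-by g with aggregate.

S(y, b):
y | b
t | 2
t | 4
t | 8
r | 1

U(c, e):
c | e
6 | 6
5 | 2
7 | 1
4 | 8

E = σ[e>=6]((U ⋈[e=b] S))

σ filters on e, owned by the left side.
E' = (σ[e>=6](U) ⋈[e=b] S)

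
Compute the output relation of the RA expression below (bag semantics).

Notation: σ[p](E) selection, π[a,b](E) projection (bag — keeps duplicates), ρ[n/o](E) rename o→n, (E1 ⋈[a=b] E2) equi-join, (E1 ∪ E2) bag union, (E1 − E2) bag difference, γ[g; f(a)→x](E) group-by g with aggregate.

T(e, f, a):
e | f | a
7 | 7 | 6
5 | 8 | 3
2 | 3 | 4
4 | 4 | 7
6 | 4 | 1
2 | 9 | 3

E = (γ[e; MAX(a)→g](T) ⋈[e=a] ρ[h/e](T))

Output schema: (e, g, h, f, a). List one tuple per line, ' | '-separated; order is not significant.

Subexpression sizes:
  T → 6
  γ[e; MAX(a)→g](T) → 5
  T → 6
  ρ[h/e](T) → 6
  (γ[e; MAX(a)→g](T) ⋈[e=a] ρ[h/e](T)) → 3

== RESULT ==
e | g | h | f | a
4 | 7 | 2 | 3 | 4
6 | 1 | 7 | 7 | 6
7 | 6 | 4 | 4 | 7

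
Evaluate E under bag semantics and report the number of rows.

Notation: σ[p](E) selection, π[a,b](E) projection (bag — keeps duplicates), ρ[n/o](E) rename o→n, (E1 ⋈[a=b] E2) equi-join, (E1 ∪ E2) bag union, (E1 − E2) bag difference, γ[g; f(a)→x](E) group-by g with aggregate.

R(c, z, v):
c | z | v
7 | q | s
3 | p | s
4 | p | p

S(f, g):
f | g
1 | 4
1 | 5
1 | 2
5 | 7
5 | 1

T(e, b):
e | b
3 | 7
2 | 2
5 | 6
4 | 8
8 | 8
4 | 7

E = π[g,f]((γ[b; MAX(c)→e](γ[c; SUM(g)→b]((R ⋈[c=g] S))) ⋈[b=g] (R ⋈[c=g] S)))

Row counts bottom-up:
  R → 3
  S → 5
  (R ⋈[c=g] S) → 2
  γ[c; SUM(g)→b]((R ⋈[c=g] S)) → 2
  γ[b; MAX(c)→e](γ[c; SUM(g)→b]((R ⋈[c=g] S))) → 2
  R → 3
  S → 5
  (R ⋈[c=g] S) → 2
  (γ[b; MAX(c)→e](γ[c; SUM(g)→b]((R ⋈[c=g] S))) ⋈[b=g] (R ⋈[c=g] S)) → 2
  π[g,f]((γ[b; MAX(c)→e](γ[c; SUM(g)→b]((R ⋈[c=g] S))) ⋈[b=g] (R ⋈[c=g] S))) → 2

|E| = 2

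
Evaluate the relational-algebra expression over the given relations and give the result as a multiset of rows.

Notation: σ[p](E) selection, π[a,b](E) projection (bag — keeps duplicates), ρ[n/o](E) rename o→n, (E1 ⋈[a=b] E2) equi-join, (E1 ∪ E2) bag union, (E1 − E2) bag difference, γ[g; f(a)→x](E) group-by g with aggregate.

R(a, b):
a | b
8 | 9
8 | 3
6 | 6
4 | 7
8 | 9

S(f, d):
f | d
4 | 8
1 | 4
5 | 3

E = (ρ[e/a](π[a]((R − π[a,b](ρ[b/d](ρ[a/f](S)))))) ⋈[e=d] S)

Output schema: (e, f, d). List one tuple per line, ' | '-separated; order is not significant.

Per-node cardinality:
  R → 5
  S → 3
  ρ[a/f](S) → 3
  ρ[b/d](ρ[a/f](S)) → 3
  π[a,b](ρ[b/d](ρ[a/f](S))) → 3
  (R − π[a,b](ρ[b/d](ρ[a/f](S)))) → 5
  π[a]((R − π[a,b](ρ[b/d](ρ[a/f](S))))) → 5
  ρ[e/a](π[a]((R − π[a,b](ρ[b/d](ρ[a/f](S)))))) → 5
  S → 3
  (ρ[e/a](π[a]((R − π[a,b](ρ[b/d](ρ[a/f](S)))))) ⋈[e=d] S) → 4

== RESULT ==
e | f | d
4 | 1 | 4
8 | 4 | 8
8 | 4 | 8
8 | 4 | 8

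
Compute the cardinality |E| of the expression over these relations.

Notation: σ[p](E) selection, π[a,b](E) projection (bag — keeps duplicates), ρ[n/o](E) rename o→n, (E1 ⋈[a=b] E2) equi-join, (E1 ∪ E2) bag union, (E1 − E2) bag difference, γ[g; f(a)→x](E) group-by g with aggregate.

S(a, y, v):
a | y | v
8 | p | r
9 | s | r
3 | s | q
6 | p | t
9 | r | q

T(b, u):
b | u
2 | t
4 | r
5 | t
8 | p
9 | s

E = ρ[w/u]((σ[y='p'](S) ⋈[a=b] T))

Row counts bottom-up:
  S → 5
  σ[y='p'](S) → 2
  T → 5
  (σ[y='p'](S) ⋈[a=b] T) → 1
  ρ[w/u]((σ[y='p'](S) ⋈[a=b] T)) → 1

|E| = 1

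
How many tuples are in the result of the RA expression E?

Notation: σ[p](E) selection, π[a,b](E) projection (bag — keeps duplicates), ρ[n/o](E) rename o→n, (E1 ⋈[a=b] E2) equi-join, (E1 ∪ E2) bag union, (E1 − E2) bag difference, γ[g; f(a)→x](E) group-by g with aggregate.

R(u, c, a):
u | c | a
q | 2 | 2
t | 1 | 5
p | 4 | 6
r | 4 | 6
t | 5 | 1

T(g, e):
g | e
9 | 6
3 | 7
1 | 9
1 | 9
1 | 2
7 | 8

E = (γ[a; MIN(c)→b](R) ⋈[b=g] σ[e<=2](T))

Stepwise |·|:
  R → 5
  γ[a; MIN(c)→b](R) → 4
  T → 6
  σ[e<=2](T) → 1
  (γ[a; MIN(c)→b](R) ⋈[b=g] σ[e<=2](T)) → 1

|E| = 1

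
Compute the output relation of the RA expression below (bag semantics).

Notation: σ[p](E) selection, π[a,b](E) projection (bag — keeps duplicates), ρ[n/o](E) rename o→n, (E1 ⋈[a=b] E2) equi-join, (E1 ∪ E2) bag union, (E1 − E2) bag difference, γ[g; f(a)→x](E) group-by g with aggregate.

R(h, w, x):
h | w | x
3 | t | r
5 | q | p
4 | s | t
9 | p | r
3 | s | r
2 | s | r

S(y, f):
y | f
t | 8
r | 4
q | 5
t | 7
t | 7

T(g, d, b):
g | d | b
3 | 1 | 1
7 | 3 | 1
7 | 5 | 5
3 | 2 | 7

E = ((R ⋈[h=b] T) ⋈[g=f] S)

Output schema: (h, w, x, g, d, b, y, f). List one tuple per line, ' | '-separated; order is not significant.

Subexpression sizes:
  R → 6
  T → 4
  (R ⋈[h=b] T) → 1
  S → 5
  ((R ⋈[h=b] T) ⋈[g=f] S) → 2

== RESULT ==
h | w | x | g | d | b | y | f
5 | q | p | 7 | 5 | 5 | t | 7
5 | q | p | 7 | 5 | 5 | t | 7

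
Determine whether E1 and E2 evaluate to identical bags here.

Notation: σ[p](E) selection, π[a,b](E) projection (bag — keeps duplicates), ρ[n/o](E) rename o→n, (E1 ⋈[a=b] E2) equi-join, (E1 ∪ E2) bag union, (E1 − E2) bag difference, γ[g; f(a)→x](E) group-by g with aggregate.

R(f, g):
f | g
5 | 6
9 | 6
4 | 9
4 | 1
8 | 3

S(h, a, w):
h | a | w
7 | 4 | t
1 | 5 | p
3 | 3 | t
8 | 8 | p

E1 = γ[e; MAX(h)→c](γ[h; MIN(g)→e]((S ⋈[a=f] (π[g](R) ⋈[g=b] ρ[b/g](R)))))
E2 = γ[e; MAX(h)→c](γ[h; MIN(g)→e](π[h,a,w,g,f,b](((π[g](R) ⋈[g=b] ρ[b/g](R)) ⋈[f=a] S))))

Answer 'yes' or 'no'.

E1 per-node cardinality:
  S → 4
  R → 5
  π[g](R) → 5
  R → 5
  ρ[b/g](R) → 5
  (π[g](R) ⋈[g=b] ρ[b/g](R)) → 7
  (S ⋈[a=f] (π[g](R) ⋈[g=b] ρ[b/g](R))) → 5
  γ[h; MIN(g)→e]((S ⋈[a=f] (π[g](R) ⋈[g=b] ρ[b/g](R)))) → 3
  γ[e; MAX(h)→c](γ[h; MIN(g)→e]((S ⋈[a=f] (π[g](R) ⋈[g=b] ρ[b/g](R))))) → 3
E2 per-node cardinality:
  R → 5
  π[g](R) → 5
  R → 5
  ρ[b/g](R) → 5
  (π[g](R) ⋈[g=b] ρ[b/g](R)) → 7
  S → 4
  ((π[g](R) ⋈[g=b] ρ[b/g](R)) ⋈[f=a] S) → 5
  π[h,a,w,g,f,b](((π[g](R) ⋈[g=b] ρ[b/g](R)) ⋈[f=a] S)) → 5
  γ[h; MIN(g)→e](π[h,a,w,g,f,b](((π[g](R) ⋈[g=b] ρ[b/g](R)) ⋈[f=a] S))) → 3
  γ[e; MAX(h)→c](γ[h; MIN(g)→e](π[h,a,w,g,f,b](((π[g](R) ⋈[g=b] ρ[b/g](R)) ⋈[f=a] S)))) → 3

E1 and E2 produce the same multiset:
e | c
1 | 7
3 | 8
6 | 1

yes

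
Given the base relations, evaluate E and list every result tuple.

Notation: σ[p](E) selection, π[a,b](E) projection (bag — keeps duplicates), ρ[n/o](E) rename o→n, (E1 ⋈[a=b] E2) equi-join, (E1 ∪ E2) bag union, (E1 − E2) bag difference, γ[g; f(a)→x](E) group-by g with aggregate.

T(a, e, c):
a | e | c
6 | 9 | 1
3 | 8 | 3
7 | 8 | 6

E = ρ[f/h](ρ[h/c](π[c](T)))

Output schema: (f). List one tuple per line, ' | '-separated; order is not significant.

Row counts bottom-up:
  T → 3
  π[c](T) → 3
  ρ[h/c](π[c](T)) → 3
  ρ[f/h](ρ[h/c](π[c](T))) → 3

== RESULT ==
f
1
3
6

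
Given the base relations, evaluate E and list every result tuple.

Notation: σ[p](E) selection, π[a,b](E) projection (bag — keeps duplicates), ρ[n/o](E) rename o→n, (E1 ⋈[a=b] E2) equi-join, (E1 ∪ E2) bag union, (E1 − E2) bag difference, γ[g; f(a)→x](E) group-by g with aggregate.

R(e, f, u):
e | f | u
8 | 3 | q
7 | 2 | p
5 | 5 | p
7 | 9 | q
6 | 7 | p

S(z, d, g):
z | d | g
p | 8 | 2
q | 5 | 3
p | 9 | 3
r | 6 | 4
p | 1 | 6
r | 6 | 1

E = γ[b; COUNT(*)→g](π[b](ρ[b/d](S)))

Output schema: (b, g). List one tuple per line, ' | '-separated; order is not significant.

Row counts bottom-up:
  S → 6
  ρ[b/d](S) → 6
  π[b](ρ[b/d](S)) → 6
  γ[b; COUNT(*)→g](π[b](ρ[b/d](S))) → 5

== RESULT ==
b | g
1 | 1
5 | 1
6 | 2
8 | 1
9 | 1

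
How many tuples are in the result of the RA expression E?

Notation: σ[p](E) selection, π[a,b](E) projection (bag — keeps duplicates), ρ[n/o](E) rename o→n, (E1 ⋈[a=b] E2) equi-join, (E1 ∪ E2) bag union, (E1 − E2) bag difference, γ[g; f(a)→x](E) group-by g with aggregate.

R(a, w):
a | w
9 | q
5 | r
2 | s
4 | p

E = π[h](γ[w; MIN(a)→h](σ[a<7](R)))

Row counts bottom-up:
  R → 4
  σ[a<7](R) → 3
  γ[w; MIN(a)→h](σ[a<7](R)) → 3
  π[h](γ[w; MIN(a)→h](σ[a<7](R))) → 3

|E| = 3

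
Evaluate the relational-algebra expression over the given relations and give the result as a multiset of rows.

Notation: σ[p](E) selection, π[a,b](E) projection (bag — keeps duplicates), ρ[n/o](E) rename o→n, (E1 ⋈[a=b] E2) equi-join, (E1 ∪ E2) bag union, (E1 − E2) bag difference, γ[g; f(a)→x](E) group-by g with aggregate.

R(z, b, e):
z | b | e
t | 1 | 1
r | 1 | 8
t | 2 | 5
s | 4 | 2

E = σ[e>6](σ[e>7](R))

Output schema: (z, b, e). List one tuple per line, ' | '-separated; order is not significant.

Per-node cardinality:
  R → 4
  σ[e>7](R) → 1
  σ[e>6](σ[e>7](R)) → 1

== RESULT ==
z | b | e
r | 1 | 8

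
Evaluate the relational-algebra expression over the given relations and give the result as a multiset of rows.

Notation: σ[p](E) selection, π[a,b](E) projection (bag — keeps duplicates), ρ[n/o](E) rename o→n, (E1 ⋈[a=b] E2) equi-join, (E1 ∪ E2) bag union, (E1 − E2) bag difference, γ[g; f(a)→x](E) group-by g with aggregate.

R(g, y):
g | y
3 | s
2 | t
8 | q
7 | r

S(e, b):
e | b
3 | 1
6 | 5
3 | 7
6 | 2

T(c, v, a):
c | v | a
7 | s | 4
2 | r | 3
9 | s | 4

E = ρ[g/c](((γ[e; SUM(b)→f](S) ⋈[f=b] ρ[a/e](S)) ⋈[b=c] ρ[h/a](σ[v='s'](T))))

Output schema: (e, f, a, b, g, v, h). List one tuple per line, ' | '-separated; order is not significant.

Row counts bottom-up:
  S → 4
  γ[e; SUM(b)→f](S) → 2
  S → 4
  ρ[a/e](S) → 4
  (γ[e; SUM(b)→f](S) ⋈[f=b] ρ[a/e](S)) → 1
  T → 3
  σ[v='s'](T) → 2
  ρ[h/a](σ[v='s'](T)) → 2
  ((γ[e; SUM(b)→f](S) ⋈[f=b] ρ[a/e](S)) ⋈[b=c] ρ[h/a](σ[v='s'](T))) → 1
  ρ[g/c](((γ[e; SUM(b)→f](S) ⋈[f=b] ρ[a/e](S)) ⋈[b=c] ρ[h/a](σ[v='s'](T)))) → 1

== RESULT ==
e | f | a | b | g | v | h
6 | 7 | 3 | 7 | 7 | s | 4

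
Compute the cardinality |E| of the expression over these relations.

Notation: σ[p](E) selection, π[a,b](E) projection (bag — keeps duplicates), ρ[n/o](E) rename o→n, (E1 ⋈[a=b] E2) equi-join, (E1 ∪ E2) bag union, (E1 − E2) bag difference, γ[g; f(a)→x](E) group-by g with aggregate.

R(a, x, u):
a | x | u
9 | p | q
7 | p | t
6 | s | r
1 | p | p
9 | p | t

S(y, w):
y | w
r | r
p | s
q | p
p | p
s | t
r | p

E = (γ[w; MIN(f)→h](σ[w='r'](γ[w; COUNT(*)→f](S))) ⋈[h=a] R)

Subexpression sizes:
  S → 6
  γ[w; COUNT(*)→f](S) → 4
  σ[w='r'](γ[w; COUNT(*)→f](S)) → 1
  γ[w; MIN(f)→h](σ[w='r'](γ[w; COUNT(*)→f](S))) → 1
  R → 5
  (γ[w; MIN(f)→h](σ[w='r'](γ[w; COUNT(*)→f](S))) ⋈[h=a] R) → 1

|E| = 1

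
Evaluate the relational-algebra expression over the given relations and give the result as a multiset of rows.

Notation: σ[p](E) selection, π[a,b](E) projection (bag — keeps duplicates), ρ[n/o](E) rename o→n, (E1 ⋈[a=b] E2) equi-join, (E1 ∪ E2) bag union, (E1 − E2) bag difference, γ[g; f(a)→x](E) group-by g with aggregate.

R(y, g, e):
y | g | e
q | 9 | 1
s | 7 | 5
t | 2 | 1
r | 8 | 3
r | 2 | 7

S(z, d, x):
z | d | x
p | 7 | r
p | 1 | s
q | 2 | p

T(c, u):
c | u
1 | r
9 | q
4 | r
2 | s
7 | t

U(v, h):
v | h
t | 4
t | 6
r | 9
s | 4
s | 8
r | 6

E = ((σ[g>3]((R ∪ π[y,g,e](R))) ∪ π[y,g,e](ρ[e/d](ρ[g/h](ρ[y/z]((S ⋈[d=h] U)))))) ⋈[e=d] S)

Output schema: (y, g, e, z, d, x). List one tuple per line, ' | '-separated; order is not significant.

Per-node cardinality:
  R → 5
  R → 5
  π[y,g,e](R) → 5
  (R ∪ π[y,g,e](R)) → 10
  σ[g>3]((R ∪ π[y,g,e](R))) → 6
  S → 3
  U → 6
  (S ⋈[d=h] U) → 0
  ρ[y/z]((S ⋈[d=h] U)) → 0
  ρ[g/h](ρ[y/z]((S ⋈[d=h] U))) → 0
  ρ[e/d](ρ[g/h](ρ[y/z]((S ⋈[d=h] U)))) → 0
  π[y,g,e](ρ[e/d](ρ[g/h](ρ[y/z]((S ⋈[d=h] U))))) → 0
  (σ[g>3]((R ∪ π[y,g,e](R))) ∪ π[y,g,e](ρ[e/d](ρ[g/h](ρ[y/z]((S ⋈[d=h] U)))))) → 6
  S → 3
  ((σ[g>3]((R ∪ π[y,g,e](R))) ∪ π[y,g,e](ρ[e/d](ρ[g/h](ρ[y/z]((S ⋈[d=h] U)))))) ⋈[e=d] S) → 2

== RESULT ==
y | g | e | z | d | x
q | 9 | 1 | p | 1 | s
q | 9 | 1 | p | 1 | s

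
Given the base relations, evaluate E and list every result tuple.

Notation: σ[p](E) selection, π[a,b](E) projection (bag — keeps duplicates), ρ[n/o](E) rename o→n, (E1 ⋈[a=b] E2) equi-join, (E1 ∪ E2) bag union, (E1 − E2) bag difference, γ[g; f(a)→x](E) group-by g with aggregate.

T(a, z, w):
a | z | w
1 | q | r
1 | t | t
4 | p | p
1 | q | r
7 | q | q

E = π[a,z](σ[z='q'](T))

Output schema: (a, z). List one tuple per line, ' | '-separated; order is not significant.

Subexpression sizes:
  T → 5
  σ[z='q'](T) → 3
  π[a,z](σ[z='q'](T)) → 3

== RESULT ==
a | z
1 | q
1 | q
7 | q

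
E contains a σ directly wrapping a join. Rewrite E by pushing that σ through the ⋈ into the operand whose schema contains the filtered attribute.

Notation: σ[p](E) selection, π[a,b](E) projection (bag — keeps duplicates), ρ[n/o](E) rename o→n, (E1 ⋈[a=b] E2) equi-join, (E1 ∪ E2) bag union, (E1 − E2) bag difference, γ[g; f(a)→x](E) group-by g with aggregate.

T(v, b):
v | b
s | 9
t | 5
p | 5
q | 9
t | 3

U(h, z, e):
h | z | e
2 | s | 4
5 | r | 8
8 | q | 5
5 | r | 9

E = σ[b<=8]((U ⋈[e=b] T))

σ filters on b, owned by the right side.
E' = (U ⋈[e=b] σ[b<=8](T))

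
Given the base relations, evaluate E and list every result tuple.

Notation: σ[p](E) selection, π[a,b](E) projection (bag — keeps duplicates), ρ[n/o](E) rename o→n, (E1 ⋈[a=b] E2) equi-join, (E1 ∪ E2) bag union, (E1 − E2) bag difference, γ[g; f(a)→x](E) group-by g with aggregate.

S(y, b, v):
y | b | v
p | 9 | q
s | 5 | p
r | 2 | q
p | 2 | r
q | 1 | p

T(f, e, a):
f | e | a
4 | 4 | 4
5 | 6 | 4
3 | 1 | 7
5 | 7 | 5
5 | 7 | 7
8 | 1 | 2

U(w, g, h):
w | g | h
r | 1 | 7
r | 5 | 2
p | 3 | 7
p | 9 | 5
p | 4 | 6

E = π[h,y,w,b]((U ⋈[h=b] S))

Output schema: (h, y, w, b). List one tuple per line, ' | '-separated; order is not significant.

Stepwise |·|:
  U → 5
  S → 5
  (U ⋈[h=b] S) → 3
  π[h,y,w,b]((U ⋈[h=b] S)) → 3

== RESULT ==
h | y | w | b
2 | p | r | 2
2 | r | r | 2
5 | s | p | 5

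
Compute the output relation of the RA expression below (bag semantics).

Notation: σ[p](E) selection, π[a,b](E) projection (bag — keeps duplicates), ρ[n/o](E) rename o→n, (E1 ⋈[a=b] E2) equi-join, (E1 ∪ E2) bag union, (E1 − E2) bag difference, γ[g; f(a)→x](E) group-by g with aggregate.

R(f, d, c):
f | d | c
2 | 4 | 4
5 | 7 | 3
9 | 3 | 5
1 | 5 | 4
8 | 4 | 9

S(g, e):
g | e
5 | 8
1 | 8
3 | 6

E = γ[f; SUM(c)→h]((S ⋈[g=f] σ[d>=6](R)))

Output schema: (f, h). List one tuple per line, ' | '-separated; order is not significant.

Per-node cardinality:
  S → 3
  R → 5
  σ[d>=6](R) → 1
  (S ⋈[g=f] σ[d>=6](R)) → 1
  γ[f; SUM(c)→h]((S ⋈[g=f] σ[d>=6](R))) → 1

== RESULT ==
f | h
5 | 3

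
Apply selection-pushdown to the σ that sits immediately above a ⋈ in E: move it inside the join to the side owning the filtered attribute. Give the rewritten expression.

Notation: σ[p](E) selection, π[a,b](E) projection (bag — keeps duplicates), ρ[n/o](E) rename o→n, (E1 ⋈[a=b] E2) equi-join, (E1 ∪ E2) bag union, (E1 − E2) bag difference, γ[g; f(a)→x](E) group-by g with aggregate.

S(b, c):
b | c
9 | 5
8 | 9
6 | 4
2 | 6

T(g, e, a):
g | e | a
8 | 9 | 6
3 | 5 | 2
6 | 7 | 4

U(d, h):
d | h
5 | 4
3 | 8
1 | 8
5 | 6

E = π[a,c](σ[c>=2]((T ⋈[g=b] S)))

σ filters on c, owned by the right side.
E' = π[a,c]((T ⋈[g=b] σ[c>=2](S)))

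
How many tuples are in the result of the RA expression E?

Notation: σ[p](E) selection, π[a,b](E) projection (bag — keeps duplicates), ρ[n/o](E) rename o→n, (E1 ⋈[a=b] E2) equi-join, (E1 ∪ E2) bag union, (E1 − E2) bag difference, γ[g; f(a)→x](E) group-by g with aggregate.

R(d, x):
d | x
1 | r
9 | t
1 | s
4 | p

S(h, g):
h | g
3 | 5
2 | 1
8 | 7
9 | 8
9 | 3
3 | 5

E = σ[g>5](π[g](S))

Row counts bottom-up:
  S → 6
  π[g](S) → 6
  σ[g>5](π[g](S)) → 2

|E| = 2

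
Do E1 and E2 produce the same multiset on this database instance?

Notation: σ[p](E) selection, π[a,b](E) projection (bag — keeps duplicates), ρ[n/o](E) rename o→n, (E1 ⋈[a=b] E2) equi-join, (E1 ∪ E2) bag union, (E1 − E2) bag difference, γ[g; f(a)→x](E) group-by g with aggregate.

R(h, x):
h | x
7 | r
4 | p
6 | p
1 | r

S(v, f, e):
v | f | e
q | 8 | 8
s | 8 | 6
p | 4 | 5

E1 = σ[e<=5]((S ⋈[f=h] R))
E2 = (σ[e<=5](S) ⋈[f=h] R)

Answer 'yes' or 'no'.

E1 per-node cardinality:
  S → 3
  R → 4
  (S ⋈[f=h] R) → 1
  σ[e<=5]((S ⋈[f=h] R)) → 1
E2 per-node cardinality:
  S → 3
  σ[e<=5](S) → 1
  R → 4
  (σ[e<=5](S) ⋈[f=h] R) → 1

E1 and E2 produce the same multiset:
v | f | e | h | x
p | 4 | 5 | 4 | p

yes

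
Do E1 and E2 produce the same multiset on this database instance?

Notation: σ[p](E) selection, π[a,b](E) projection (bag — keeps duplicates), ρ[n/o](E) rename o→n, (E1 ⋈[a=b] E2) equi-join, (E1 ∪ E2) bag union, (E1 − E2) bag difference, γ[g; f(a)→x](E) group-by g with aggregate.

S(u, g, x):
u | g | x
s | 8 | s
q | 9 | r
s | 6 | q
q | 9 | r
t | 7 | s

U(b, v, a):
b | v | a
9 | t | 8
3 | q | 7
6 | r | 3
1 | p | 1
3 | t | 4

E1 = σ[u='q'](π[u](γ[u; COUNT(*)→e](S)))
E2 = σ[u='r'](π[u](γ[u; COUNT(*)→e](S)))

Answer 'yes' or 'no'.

E1 row counts bottom-up:
  S → 5
  γ[u; COUNT(*)→e](S) → 3
  π[u](γ[u; COUNT(*)→e](S)) → 3
  σ[u='q'](π[u](γ[u; COUNT(*)→e](S))) → 1
E2 row counts bottom-up:
  S → 5
  γ[u; COUNT(*)→e](S) → 3
  π[u](γ[u; COUNT(*)→e](S)) → 3
  σ[u='r'](π[u](γ[u; COUNT(*)→e](S))) → 0

E1 result:
u
q
E2 result:
u
(0 rows)
Witness: ('q',) appears 1× in E1 but 0× in E2.

no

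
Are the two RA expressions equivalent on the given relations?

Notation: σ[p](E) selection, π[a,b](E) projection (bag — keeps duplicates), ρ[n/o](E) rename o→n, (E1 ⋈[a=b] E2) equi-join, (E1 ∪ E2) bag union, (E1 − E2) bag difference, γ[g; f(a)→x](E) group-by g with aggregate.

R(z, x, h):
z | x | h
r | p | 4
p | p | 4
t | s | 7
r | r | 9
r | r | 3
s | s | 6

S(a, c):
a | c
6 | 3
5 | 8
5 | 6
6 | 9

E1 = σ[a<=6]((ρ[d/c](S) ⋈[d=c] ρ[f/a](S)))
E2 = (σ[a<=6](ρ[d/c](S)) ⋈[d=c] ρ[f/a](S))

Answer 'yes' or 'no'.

E1 stepwise |·|:
  S → 4
  ρ[d/c](S) → 4
  S → 4
  ρ[f/a](S) → 4
  (ρ[d/c](S) ⋈[d=c] ρ[f/a](S)) → 4
  σ[a<=6]((ρ[d/c](S) ⋈[d=c] ρ[f/a](S))) → 4
E2 stepwise |·|:
  S → 4
  ρ[d/c](S) → 4
  σ[a<=6](ρ[d/c](S)) → 4
  S → 4
  ρ[f/a](S) → 4
  (σ[a<=6](ρ[d/c](S)) ⋈[d=c] ρ[f/a](S)) → 4

E1 and E2 produce the same multiset:
a | d | f | c
5 | 6 | 5 | 6
5 | 8 | 5 | 8
6 | 3 | 6 | 3
6 | 9 | 6 | 9

yes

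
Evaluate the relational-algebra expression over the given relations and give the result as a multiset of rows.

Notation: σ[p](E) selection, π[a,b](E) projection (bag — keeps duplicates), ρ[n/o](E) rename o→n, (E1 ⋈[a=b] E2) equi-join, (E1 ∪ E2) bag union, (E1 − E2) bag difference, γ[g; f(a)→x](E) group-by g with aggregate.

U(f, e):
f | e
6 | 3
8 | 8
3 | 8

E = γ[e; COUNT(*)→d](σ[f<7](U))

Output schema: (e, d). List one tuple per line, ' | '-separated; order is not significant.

Per-node cardinality:
  U → 3
  σ[f<7](U) → 2
  γ[e; COUNT(*)→d](σ[f<7](U)) → 2

== RESULT ==
e | d
3 | 1
8 | 1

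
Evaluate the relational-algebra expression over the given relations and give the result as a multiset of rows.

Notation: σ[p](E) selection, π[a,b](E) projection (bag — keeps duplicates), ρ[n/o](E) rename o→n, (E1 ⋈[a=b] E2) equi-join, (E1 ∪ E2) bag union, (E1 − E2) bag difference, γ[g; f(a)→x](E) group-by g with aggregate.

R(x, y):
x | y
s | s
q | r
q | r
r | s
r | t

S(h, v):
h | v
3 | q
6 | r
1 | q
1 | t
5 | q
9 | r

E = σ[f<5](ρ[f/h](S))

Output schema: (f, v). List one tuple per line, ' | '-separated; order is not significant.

Subexpression sizes:
  S → 6
  ρ[f/h](S) → 6
  σ[f<5](ρ[f/h](S)) → 3

== RESULT ==
f | v
1 | q
1 | t
3 | q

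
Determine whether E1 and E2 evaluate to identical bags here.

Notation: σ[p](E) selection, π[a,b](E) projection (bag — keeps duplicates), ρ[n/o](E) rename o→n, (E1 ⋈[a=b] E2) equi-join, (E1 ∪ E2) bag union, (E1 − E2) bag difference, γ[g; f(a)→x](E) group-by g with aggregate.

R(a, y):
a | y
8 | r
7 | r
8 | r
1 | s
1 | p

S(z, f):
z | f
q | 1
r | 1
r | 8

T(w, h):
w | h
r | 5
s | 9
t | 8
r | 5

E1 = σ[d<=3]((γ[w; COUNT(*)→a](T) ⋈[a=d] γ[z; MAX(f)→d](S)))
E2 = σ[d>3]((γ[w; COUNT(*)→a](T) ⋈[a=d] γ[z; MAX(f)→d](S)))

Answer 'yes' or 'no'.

E1 subexpression sizes:
  T → 4
  γ[w; COUNT(*)→a](T) → 3
  S → 3
  γ[z; MAX(f)→d](S) → 2
  (γ[w; COUNT(*)→a](T) ⋈[a=d] γ[z; MAX(f)→d](S)) → 2
  σ[d<=3]((γ[w; COUNT(*)→a](T) ⋈[a=d] γ[z; MAX(f)→d](S))) → 2
E2 subexpression sizes:
  T → 4
  γ[w; COUNT(*)→a](T) → 3
  S → 3
  γ[z; MAX(f)→d](S) → 2
  (γ[w; COUNT(*)→a](T) ⋈[a=d] γ[z; MAX(f)→d](S)) → 2
  σ[d>3]((γ[w; COUNT(*)→a](T) ⋈[a=d] γ[z; MAX(f)→d](S))) → 0

E1 result:
w | a | z | d
s | 1 | q | 1
t | 1 | q | 1
E2 result:
w | a | z | d
(0 rows)
Witness: ('t', 1, 'q', 1) appears 1× in E1 but 0× in E2.

no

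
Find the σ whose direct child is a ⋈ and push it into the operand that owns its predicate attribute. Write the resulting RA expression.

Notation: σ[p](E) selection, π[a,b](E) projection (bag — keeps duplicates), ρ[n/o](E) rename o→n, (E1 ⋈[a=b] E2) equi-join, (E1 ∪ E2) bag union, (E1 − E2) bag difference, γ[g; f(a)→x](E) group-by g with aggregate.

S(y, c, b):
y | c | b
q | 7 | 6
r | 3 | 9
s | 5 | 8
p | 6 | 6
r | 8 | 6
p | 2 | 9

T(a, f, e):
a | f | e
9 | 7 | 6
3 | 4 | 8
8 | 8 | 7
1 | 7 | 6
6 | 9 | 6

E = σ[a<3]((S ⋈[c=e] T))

σ filters on a, owned by the right side.
E' = (S ⋈[c=e] σ[a<3](T))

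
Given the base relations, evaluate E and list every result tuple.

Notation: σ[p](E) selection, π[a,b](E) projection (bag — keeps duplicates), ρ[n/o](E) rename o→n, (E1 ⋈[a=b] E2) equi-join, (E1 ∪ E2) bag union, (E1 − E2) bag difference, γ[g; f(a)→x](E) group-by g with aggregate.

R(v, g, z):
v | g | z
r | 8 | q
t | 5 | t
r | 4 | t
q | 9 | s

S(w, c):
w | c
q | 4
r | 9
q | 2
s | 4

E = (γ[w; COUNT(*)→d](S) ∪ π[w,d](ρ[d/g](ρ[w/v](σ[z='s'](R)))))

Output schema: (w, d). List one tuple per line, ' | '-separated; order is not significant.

Row counts bottom-up:
  S → 4
  γ[w; COUNT(*)→d](S) → 3
  R → 4
  σ[z='s'](R) → 1
  ρ[w/v](σ[z='s'](R)) → 1
  ρ[d/g](ρ[w/v](σ[z='s'](R))) → 1
  π[w,d](ρ[d/g](ρ[w/v](σ[z='s'](R)))) → 1
  (γ[w; COUNT(*)→d](S) ∪ π[w,d](ρ[d/g](ρ[w/v](σ[z='s'](R))))) → 4

== RESULT ==
w | d
q | 2
q | 9
r | 1
s | 1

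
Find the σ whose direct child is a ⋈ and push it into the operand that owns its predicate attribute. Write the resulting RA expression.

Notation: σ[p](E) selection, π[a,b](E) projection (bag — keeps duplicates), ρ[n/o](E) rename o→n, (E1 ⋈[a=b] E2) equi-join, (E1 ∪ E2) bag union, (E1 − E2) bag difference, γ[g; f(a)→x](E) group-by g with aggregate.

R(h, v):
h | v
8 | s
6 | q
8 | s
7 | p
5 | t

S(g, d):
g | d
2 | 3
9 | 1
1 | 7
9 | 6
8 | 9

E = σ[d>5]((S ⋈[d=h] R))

σ filters on d, owned by the left side.
E' = (σ[d>5](S) ⋈[d=h] R)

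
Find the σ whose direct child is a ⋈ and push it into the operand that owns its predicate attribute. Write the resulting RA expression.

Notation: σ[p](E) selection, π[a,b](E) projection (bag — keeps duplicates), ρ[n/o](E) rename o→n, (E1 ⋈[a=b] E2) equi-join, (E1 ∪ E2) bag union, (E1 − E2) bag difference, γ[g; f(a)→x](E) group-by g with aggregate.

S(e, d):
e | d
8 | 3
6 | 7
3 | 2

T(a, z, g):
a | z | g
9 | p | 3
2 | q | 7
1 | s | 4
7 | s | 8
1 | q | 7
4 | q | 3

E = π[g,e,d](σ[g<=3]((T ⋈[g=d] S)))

σ filters on g, owned by the left side.
E' = π[g,e,d]((σ[g<=3](T) ⋈[g=d] S))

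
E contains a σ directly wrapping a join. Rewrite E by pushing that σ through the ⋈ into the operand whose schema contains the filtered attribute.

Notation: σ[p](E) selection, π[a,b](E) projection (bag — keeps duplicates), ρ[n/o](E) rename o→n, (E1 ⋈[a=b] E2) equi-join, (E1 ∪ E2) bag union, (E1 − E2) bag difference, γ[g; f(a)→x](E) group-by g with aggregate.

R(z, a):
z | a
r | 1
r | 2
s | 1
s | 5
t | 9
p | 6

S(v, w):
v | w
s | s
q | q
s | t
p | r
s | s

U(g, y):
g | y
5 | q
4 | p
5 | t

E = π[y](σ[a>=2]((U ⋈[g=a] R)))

σ filters on a, owned by the right side.
E' = π[y]((U ⋈[g=a] σ[a>=2](R)))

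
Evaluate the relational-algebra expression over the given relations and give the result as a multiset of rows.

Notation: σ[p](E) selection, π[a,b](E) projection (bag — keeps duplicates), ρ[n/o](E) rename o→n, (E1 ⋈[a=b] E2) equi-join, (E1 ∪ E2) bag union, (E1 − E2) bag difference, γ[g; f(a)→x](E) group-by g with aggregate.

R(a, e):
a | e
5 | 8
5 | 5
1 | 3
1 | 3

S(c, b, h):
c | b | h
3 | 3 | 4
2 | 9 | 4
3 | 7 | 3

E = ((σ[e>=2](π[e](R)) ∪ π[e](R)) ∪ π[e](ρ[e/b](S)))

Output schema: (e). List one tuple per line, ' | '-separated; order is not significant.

Subexpression sizes:
  R → 4
  π[e](R) → 4
  σ[e>=2](π[e](R)) → 4
  R → 4
  π[e](R) → 4
  (σ[e>=2](π[e](R)) ∪ π[e](R)) → 8
  S → 3
  ρ[e/b](S) → 3
  π[e](ρ[e/b](S)) → 3
  ((σ[e>=2](π[e](R)) ∪ π[e](R)) ∪ π[e](ρ[e/b](S))) → 11

== RESULT ==
e
3
3
3
3
3
5
5
7
8
8
9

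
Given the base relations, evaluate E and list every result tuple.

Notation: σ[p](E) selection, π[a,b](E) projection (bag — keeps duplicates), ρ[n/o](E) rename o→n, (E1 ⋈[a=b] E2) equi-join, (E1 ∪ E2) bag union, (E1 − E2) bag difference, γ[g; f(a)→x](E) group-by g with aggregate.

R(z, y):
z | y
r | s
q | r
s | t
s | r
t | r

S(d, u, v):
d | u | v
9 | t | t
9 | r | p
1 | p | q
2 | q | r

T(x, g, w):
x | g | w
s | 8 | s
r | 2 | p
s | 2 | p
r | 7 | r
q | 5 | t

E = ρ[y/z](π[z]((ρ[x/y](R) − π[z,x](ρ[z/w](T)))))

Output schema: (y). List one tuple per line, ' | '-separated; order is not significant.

Stepwise |·|:
  R → 5
  ρ[x/y](R) → 5
  T → 5
  ρ[z/w](T) → 5
  π[z,x](ρ[z/w](T)) → 5
  (ρ[x/y](R) − π[z,x](ρ[z/w](T))) → 5
  π[z]((ρ[x/y](R) − π[z,x](ρ[z/w](T)))) → 5
  ρ[y/z](π[z]((ρ[x/y](R) − π[z,x](ρ[z/w](T))))) → 5

== RESULT ==
y
q
r
s
s
t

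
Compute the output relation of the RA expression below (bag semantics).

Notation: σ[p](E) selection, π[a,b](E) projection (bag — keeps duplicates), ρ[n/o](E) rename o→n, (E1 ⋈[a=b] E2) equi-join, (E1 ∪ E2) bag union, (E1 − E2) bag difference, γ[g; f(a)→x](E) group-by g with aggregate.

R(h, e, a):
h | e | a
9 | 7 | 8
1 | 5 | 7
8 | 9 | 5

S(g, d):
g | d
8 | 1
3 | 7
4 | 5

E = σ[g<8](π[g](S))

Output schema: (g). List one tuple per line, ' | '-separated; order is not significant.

Subexpression sizes:
  S → 3
  π[g](S) → 3
  σ[g<8](π[g](S)) → 2

== RESULT ==
g
3
4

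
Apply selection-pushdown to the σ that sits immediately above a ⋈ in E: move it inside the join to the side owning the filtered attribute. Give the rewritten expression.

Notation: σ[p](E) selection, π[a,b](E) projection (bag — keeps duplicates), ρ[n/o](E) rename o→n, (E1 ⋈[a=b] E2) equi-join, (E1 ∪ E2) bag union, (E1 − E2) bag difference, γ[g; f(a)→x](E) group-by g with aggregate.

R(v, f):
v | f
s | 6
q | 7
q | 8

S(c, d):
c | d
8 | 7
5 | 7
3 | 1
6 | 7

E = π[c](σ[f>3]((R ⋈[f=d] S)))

σ filters on f, owned by the left side.
E' = π[c]((σ[f>3](R) ⋈[f=d] S))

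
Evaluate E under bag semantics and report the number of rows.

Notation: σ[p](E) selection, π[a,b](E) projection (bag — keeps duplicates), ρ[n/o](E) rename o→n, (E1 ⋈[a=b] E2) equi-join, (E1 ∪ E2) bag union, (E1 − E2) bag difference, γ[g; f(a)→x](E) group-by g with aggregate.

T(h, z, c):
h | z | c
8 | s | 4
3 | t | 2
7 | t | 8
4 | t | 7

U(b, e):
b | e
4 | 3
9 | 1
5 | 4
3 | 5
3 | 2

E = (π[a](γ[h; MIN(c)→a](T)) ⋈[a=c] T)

Subexpression sizes:
  T → 4
  γ[h; MIN(c)→a](T) → 4
  π[a](γ[h; MIN(c)→a](T)) → 4
  T → 4
  (π[a](γ[h; MIN(c)→a](T)) ⋈[a=c] T) → 4

|E| = 4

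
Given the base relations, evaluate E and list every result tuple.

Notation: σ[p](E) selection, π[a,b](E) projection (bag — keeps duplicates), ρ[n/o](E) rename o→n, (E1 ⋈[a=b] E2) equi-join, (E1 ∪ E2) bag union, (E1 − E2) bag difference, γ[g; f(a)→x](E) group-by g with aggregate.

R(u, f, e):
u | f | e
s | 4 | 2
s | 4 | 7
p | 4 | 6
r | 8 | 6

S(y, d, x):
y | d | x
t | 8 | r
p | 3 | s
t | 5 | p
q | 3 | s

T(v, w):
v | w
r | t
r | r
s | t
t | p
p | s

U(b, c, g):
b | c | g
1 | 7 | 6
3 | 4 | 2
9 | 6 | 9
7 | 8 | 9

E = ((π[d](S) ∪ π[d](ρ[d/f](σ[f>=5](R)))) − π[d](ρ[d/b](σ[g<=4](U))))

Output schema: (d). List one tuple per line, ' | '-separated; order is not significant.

Stepwise |·|:
  S → 4
  π[d](S) → 4
  R → 4
  σ[f>=5](R) → 1
  ρ[d/f](σ[f>=5](R)) → 1
  π[d](ρ[d/f](σ[f>=5](R))) → 1
  (π[d](S) ∪ π[d](ρ[d/f](σ[f>=5](R)))) → 5
  U → 4
  σ[g<=4](U) → 1
  ρ[d/b](σ[g<=4](U)) → 1
  π[d](ρ[d/b](σ[g<=4](U))) → 1
  ((π[d](S) ∪ π[d](ρ[d/f](σ[f>=5](R)))) − π[d](ρ[d/b](σ[g<=4](U)))) → 4

== RESULT ==
d
3
5
8
8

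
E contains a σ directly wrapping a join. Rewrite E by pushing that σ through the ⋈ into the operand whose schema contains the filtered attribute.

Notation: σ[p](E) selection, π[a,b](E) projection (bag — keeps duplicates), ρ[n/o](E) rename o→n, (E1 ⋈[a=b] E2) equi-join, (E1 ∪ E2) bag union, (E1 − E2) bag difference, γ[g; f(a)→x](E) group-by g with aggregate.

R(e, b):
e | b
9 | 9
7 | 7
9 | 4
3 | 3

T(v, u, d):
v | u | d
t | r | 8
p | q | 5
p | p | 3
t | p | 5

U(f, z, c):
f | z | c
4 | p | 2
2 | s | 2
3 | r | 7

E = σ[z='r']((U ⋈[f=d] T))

σ filters on z, owned by the left side.
E' = (σ[z='r'](U) ⋈[f=d] T)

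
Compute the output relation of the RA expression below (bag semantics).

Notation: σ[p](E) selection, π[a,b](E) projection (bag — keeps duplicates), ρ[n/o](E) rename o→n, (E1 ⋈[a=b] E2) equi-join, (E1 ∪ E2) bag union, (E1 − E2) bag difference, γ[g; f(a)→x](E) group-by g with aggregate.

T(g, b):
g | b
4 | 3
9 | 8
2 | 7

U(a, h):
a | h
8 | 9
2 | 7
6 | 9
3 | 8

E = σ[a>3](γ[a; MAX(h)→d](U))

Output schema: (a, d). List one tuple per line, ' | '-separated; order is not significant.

Stepwise |·|:
  U → 4
  γ[a; MAX(h)→d](U) → 4
  σ[a>3](γ[a; MAX(h)→d](U)) → 2

== RESULT ==
a | d
6 | 9
8 | 9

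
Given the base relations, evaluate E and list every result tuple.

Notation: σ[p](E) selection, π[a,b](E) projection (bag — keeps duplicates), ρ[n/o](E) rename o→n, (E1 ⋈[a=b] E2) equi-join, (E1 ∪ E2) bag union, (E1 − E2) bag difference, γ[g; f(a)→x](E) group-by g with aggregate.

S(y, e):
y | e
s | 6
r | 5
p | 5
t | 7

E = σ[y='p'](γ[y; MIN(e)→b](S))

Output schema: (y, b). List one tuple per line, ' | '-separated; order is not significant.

Subexpression sizes:
  S → 4
  γ[y; MIN(e)→b](S) → 4
  σ[y='p'](γ[y; MIN(e)→b](S)) → 1

== RESULT ==
y | b
p | 5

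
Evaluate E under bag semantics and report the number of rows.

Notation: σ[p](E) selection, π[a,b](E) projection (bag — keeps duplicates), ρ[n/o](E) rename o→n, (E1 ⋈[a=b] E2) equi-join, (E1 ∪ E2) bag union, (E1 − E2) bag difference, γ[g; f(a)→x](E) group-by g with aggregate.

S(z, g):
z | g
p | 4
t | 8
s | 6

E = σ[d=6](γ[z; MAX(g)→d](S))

Per-node cardinality:
  S → 3
  γ[z; MAX(g)→d](S) → 3
  σ[d=6](γ[z; MAX(g)→d](S)) → 1

|E| = 1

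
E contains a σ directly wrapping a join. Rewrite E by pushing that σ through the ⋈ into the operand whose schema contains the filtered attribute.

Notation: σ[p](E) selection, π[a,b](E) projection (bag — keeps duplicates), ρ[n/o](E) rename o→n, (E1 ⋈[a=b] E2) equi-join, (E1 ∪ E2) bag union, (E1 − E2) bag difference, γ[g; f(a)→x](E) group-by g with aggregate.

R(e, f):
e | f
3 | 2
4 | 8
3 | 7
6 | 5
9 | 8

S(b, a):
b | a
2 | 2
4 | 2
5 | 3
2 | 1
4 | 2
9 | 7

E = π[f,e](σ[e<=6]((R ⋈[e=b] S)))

σ filters on e, owned by the left side.
E' = π[f,e]((σ[e<=6](R) ⋈[e=b] S))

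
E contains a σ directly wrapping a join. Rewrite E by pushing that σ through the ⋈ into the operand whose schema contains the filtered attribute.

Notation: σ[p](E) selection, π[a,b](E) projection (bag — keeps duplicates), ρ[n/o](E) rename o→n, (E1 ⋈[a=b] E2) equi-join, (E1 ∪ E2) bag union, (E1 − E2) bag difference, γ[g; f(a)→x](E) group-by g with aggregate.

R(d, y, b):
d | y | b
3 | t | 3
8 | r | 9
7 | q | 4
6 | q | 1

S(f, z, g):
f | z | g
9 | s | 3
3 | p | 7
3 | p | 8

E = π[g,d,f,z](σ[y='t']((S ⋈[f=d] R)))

σ filters on y, owned by the right side.
E' = π[g,d,f,z]((S ⋈[f=d] σ[y='t'](R)))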